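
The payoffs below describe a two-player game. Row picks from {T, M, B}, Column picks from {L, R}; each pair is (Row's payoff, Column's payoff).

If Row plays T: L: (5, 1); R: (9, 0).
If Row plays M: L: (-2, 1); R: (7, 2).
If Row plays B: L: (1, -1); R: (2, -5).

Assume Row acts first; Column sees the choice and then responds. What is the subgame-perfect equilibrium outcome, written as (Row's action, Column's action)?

(M, R)

Work backward from Column's decision.
- T: BR = L, leader payoff 5.
- M: BR = R, leader payoff 7.
- B: BR = L, leader payoff 1.
Row's induced payoffs are 5, 7, 1, so Row commits to M. Subgame-perfect outcome: (M, R) with payoffs (7, 2).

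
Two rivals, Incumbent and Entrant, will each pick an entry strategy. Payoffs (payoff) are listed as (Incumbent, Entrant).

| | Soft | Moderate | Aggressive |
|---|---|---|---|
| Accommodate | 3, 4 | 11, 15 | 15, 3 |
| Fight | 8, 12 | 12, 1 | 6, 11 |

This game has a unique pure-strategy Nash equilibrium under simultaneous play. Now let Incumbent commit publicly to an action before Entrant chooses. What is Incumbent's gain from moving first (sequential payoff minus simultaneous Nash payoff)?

Solve by backward induction (Incumbent leads).
- Accommodate → Entrant plays Moderate (best of 4, 15, 3); Incumbent gets 11.
- Fight → Entrant plays Soft (best of 12, 1, 11); Incumbent gets 8.
Among 11, 8, the best is 11 at Accommodate. Subgame-perfect outcome: (Accommodate, Moderate) with payoffs (11, 15).
For the simultaneous game, intersect best replies.
Incumbent's best replies: Soft→Fight; Moderate→Fight; Aggressive→Accommodate.
Entrant's best replies: Accommodate→Moderate; Fight→Soft.
The unique mutual best reply is (Fight, Soft), giving (8, 12).
Incumbent's commitment gain: 11 − 8 = 3.

3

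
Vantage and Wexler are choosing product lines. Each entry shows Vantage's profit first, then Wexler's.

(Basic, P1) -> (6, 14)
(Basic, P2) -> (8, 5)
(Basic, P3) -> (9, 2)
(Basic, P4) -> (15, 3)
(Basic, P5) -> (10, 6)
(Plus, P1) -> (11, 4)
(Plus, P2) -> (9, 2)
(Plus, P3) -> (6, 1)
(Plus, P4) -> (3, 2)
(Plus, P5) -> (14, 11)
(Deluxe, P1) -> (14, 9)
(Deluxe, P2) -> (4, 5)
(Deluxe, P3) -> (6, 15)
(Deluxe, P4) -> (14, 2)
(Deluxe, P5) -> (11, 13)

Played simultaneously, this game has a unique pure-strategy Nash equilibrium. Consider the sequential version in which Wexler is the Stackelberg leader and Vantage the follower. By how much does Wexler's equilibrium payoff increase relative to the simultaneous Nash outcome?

Backward induction with Wexler moving first.
- P1: Vantage compares 6, 11, 14 and picks Deluxe; Wexler would get 9.
- P2: Vantage compares 8, 9, 4 and picks Plus; Wexler would get 2.
- P3: Vantage compares 9, 6, 6 and picks Basic; Wexler would get 2.
- P4: Vantage compares 15, 3, 14 and picks Basic; Wexler would get 3.
- P5: Vantage compares 10, 14, 11 and picks Plus; Wexler would get 11.
Maximizing over 9, 2, 2, 3, 11, Wexler chooses P5. Subgame-perfect outcome: (Plus, P5) with payoffs (14, 11).
For the simultaneous game, intersect best replies.
Vantage's best replies: P1→Deluxe; P2→Plus; P3→Basic; P4→Basic; P5→Plus.
Wexler's best replies: Basic→P1; Plus→P5; Deluxe→P3.
The unique mutual best reply is (Plus, P5), giving (14, 11).
Wexler's commitment gain: 11 − 11 = 0.

0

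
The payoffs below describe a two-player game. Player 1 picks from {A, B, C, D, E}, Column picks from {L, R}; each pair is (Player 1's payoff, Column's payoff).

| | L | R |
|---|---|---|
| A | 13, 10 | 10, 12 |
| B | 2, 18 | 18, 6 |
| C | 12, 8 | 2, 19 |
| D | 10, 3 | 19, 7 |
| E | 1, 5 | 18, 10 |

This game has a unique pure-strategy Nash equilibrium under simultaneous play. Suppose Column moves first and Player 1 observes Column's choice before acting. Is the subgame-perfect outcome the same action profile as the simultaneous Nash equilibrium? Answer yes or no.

Solve by backward induction (Column leads).
- L → Player 1 plays A (best of 13, 2, 12, 10, 1); Column gets 10.
- R → Player 1 plays D (best of 10, 18, 2, 19, 18); Column gets 7.
Column's induced payoffs are 10, 7, so Column commits to L. Subgame-perfect outcome: (A, L) with payoffs (13, 10).
Now find the simultaneous Nash equilibrium.
Player 1's best replies: L→A; R→D.
Column's best replies: A→R; B→L; C→R; D→R; E→R.
The unique mutual best reply is (D, R), giving (19, 7).
Sequential outcome (A, L) differs from the Nash profile (D, R).

no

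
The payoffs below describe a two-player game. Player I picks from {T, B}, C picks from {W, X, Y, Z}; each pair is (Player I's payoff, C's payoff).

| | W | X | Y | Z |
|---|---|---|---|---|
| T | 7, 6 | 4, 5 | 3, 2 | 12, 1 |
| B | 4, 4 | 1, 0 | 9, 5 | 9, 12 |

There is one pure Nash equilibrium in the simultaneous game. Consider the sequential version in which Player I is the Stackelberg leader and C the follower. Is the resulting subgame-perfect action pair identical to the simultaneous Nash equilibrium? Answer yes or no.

no

Solve by backward induction (Player I leads).
- T: BR = W, leader payoff 7.
- B: BR = Z, leader payoff 9.
Maximizing over 7, 9, Player I chooses B. Subgame-perfect outcome: (B, Z) with payoffs (9, 12).
For the simultaneous game, intersect best replies.
Player I's best replies: W→T; X→T; Y→B; Z→T.
C's best replies: T→W; B→Z.
Only (T, W) has each player best-responding; Nash payoffs (7, 6).
Sequential outcome (B, Z) differs from the Nash profile (T, W).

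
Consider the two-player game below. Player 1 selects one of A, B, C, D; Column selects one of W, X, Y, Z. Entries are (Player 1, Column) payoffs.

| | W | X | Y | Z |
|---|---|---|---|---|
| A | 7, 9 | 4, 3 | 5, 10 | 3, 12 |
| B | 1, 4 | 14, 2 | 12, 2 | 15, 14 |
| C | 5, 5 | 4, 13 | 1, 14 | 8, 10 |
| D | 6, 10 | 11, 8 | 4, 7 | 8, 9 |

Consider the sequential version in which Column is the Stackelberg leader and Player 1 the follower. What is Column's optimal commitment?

Z

Backward induction with Column moving first.
- W → Player 1 plays A (best of 7, 1, 5, 6); Column gets 9.
- X → Player 1 plays B (best of 4, 14, 4, 11); Column gets 2.
- Y → Player 1 plays B (best of 5, 12, 1, 4); Column gets 2.
- Z → Player 1 plays B (best of 3, 15, 8, 8); Column gets 14.
Maximizing over 9, 2, 2, 14, Column chooses Z. Subgame-perfect outcome: (B, Z) with payoffs (15, 14).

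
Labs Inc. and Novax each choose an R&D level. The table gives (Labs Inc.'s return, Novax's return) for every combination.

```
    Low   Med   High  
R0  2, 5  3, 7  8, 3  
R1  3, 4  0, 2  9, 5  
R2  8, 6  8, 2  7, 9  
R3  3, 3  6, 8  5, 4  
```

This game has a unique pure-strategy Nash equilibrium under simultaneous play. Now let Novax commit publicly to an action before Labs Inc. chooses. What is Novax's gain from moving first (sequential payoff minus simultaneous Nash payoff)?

Labs Inc. best-responds to each possible Novax move:
- Low: Labs Inc. compares 2, 3, 8, 3 and picks R2; Novax would get 6.
- Med: Labs Inc. compares 3, 0, 8, 6 and picks R2; Novax would get 2.
- High: Labs Inc. compares 8, 9, 7, 5 and picks R1; Novax would get 5.
Among 6, 2, 5, the best is 6 at Low. Subgame-perfect outcome: (R2, Low) with payoffs (8, 6).
For the simultaneous game, intersect best replies.
Labs Inc.'s best replies: Low→R2; Med→R2; High→R1.
Novax's best replies: R0→Med; R1→High; R2→High; R3→Med.
The unique mutual best reply is (R1, High), giving (9, 5).
Novax's commitment gain: 6 − 5 = 1.

1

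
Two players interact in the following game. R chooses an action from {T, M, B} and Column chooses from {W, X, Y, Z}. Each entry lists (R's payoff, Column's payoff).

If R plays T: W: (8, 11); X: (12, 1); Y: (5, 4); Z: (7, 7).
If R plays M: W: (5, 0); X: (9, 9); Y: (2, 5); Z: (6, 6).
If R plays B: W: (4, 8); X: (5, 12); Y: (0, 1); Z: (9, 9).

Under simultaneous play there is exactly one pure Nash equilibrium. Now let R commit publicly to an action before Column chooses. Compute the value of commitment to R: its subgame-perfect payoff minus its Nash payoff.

1

Backward induction with R moving first.
- T: BR = W, leader payoff 8.
- M: BR = X, leader payoff 9.
- B: BR = X, leader payoff 5.
Maximizing over 8, 9, 5, R chooses M. Subgame-perfect outcome: (M, X) with payoffs (9, 9).
Under simultaneous play:
R's best replies: W→T; X→T; Y→T; Z→B.
Column's best replies: T→W; M→X; B→X.
The unique mutual best reply is (T, W), giving (8, 11).
R's commitment gain: 9 − 8 = 1.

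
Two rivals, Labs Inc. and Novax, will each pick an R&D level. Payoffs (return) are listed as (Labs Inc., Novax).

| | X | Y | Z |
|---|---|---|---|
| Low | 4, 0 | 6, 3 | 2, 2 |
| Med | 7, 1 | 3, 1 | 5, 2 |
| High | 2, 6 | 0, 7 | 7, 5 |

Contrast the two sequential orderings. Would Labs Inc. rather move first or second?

second

If Labs Inc. leads: Novax's best replies are Low→Y, Med→Z, High→Y; Labs Inc.'s induced payoffs 6, 5, 0; outcome (Low, Y), payoffs (6, 3).
If Novax leads: Labs Inc.'s best replies are X→Med, Y→Low, Z→High; Novax's induced payoffs 1, 3, 5; outcome (High, Z), payoffs (7, 5).
Labs Inc. gets 6 moving first and 7 moving second, so Labs Inc. prefers to move second.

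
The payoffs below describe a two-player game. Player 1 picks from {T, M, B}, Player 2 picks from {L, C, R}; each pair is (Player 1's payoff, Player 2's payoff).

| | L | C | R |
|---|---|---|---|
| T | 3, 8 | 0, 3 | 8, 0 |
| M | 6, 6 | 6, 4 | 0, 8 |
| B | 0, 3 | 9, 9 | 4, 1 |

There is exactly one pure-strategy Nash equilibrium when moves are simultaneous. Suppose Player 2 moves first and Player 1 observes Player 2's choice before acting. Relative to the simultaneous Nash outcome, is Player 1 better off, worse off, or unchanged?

Solve by backward induction (Player 2 leads).
- L: Player 1 compares 3, 6, 0 and picks M; Player 2 would get 6.
- C: Player 1 compares 0, 6, 9 and picks B; Player 2 would get 9.
- R: Player 1 compares 8, 0, 4 and picks T; Player 2 would get 0.
Maximizing over 6, 9, 0, Player 2 chooses C. Subgame-perfect outcome: (B, C) with payoffs (9, 9).
Now find the simultaneous Nash equilibrium.
Player 1's best replies: L→M; C→B; R→T.
Player 2's best replies: T→L; M→R; B→C.
Only (B, C) has each player best-responding; Nash payoffs (9, 9).
Player 1 earns 9 sequentially versus 9 at the Nash outcome: unchanged.

unchanged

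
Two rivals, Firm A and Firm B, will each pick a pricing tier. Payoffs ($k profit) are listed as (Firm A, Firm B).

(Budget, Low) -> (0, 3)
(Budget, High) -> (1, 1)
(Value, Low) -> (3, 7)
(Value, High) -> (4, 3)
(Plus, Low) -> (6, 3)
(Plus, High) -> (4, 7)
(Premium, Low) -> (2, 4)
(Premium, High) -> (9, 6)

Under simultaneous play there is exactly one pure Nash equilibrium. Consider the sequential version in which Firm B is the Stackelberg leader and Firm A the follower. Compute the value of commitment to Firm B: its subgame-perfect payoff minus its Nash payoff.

Work backward from Firm A's decision.
- Low: Firm A compares 0, 3, 6, 2 and picks Plus; Firm B would get 3.
- High: Firm A compares 1, 4, 4, 9 and picks Premium; Firm B would get 6.
Firm B's induced payoffs are 3, 6, so Firm B commits to High. Subgame-perfect outcome: (Premium, High) with payoffs (9, 6).
Now find the simultaneous Nash equilibrium.
Firm A's best replies: Low→Plus; High→Premium.
Firm B's best replies: Budget→Low; Value→Low; Plus→High; Premium→High.
The unique mutual best reply is (Premium, High), giving (9, 6).
Firm B's commitment gain: 6 − 6 = 0.

0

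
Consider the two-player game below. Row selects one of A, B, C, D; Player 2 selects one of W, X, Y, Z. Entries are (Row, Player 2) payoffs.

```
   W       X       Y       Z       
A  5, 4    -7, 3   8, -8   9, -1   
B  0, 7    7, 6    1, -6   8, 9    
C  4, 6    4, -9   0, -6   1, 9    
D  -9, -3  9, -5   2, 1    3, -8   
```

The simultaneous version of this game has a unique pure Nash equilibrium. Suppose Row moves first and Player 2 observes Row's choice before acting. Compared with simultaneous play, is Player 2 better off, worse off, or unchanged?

Player 2 best-responds to each possible Row move:
- A: BR = W, leader payoff 5.
- B: BR = Z, leader payoff 8.
- C: BR = Z, leader payoff 1.
- D: BR = Y, leader payoff 2.
Among 5, 8, 1, 2, the best is 8 at B. Subgame-perfect outcome: (B, Z) with payoffs (8, 9).
Now find the simultaneous Nash equilibrium.
Row's best replies: W→A; X→D; Y→A; Z→A.
Player 2's best replies: A→W; B→Z; C→Z; D→Y.
The unique mutual best reply is (A, W), giving (5, 4).
Player 2 earns 9 sequentially versus 4 at the Nash outcome: better off.

better off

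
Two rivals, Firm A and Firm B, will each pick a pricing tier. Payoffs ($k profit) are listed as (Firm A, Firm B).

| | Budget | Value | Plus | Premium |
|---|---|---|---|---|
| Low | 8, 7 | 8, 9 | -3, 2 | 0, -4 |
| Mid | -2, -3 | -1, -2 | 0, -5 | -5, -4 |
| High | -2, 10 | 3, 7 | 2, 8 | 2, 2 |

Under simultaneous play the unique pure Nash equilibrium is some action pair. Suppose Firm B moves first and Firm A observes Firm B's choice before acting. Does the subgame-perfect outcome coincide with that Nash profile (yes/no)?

yes

Firm A best-responds to each possible Firm B move:
- Budget → Firm A plays Low (best of 8, -2, -2); Firm B gets 7.
- Value → Firm A plays Low (best of 8, -1, 3); Firm B gets 9.
- Plus → Firm A plays High (best of -3, 0, 2); Firm B gets 8.
- Premium → Firm A plays High (best of 0, -5, 2); Firm B gets 2.
Firm B's induced payoffs are 7, 9, 8, 2, so Firm B commits to Value. Subgame-perfect outcome: (Low, Value) with payoffs (8, 9).
Under simultaneous play:
Firm A's best replies: Budget→Low; Value→Low; Plus→High; Premium→High.
Firm B's best replies: Low→Value; Mid→Value; High→Budget.
The unique mutual best reply is (Low, Value), giving (8, 9).
Sequential outcome (Low, Value) coincides with the Nash profile (Low, Value).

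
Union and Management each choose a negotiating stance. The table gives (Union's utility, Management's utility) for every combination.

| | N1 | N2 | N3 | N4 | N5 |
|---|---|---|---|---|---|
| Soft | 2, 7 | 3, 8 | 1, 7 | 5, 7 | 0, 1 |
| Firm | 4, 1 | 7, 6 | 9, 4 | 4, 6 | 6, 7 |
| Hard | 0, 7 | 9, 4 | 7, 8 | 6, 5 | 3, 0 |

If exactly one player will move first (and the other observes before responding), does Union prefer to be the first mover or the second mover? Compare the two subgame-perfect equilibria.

first

If Union leads: Management's best replies are Soft→N2, Firm→N5, Hard→N3; Union's induced payoffs 3, 6, 7; outcome (Hard, N3), payoffs (7, 8).
If Management leads: Union's best replies are N1→Firm, N2→Hard, N3→Firm, N4→Hard, N5→Firm; Management's induced payoffs 1, 4, 4, 5, 7; outcome (Firm, N5), payoffs (6, 7).
Union gets 7 moving first and 6 moving second, so Union prefers to move first.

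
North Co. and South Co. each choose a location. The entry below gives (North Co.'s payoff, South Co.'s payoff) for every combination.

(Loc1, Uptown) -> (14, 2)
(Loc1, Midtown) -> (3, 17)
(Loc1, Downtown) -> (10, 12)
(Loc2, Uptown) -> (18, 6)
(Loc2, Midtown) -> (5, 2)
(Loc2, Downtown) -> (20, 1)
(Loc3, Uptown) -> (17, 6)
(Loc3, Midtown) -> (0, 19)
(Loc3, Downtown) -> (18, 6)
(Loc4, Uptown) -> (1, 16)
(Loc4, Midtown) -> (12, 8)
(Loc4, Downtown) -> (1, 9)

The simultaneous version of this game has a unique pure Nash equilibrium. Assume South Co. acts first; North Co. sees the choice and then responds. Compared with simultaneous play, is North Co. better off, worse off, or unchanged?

worse off

Work backward from North Co.'s decision.
- Uptown: BR = Loc2, leader payoff 6.
- Midtown: BR = Loc4, leader payoff 8.
- Downtown: BR = Loc2, leader payoff 1.
Among 6, 8, 1, the best is 8 at Midtown. Subgame-perfect outcome: (Loc4, Midtown) with payoffs (12, 8).
Now find the simultaneous Nash equilibrium.
North Co.'s best replies: Uptown→Loc2; Midtown→Loc4; Downtown→Loc2.
South Co.'s best replies: Loc1→Midtown; Loc2→Uptown; Loc3→Midtown; Loc4→Uptown.
Only (Loc2, Uptown) has each player best-responding; Nash payoffs (18, 6).
North Co. earns 12 sequentially versus 18 at the Nash outcome: worse off.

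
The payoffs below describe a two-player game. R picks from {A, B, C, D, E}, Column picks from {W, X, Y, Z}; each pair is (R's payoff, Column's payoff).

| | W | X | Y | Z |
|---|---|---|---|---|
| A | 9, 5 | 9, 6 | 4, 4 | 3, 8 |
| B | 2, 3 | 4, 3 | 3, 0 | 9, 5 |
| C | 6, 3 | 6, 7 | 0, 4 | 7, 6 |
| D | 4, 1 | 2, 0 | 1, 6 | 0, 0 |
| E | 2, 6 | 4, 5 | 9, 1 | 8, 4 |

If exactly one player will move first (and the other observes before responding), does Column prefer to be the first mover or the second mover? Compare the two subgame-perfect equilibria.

first

If R leads: Column's best replies are A→Z, B→Z, C→X, D→Y, E→W; R's induced payoffs 3, 9, 6, 1, 2; outcome (B, Z), payoffs (9, 5).
If Column leads: R's best replies are W→A, X→A, Y→E, Z→B; Column's induced payoffs 5, 6, 1, 5; outcome (A, X), payoffs (9, 6).
Column gets 6 moving first and 5 moving second, so Column prefers to move first.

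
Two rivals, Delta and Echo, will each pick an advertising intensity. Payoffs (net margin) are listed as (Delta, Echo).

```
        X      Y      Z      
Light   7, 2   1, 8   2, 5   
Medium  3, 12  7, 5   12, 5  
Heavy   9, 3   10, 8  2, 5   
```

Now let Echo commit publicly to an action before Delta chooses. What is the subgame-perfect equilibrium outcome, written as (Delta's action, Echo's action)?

Work backward from Delta's decision.
- X: BR = Heavy, leader payoff 3.
- Y: BR = Heavy, leader payoff 8.
- Z: BR = Medium, leader payoff 5.
Maximizing over 3, 8, 5, Echo chooses Y. Subgame-perfect outcome: (Heavy, Y) with payoffs (10, 8).

(Heavy, Y)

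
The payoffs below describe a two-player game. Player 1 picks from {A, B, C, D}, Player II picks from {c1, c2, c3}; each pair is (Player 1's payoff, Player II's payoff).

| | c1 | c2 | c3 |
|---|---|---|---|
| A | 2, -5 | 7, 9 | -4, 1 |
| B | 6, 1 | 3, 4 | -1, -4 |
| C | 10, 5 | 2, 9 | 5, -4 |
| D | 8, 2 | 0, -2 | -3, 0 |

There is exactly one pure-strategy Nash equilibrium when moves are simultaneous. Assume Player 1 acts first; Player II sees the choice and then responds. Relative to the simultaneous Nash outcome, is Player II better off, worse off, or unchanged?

Player II best-responds to each possible Player 1 move:
- A → Player II plays c2 (best of -5, 9, 1); Player 1 gets 7.
- B → Player II plays c2 (best of 1, 4, -4); Player 1 gets 3.
- C → Player II plays c2 (best of 5, 9, -4); Player 1 gets 2.
- D → Player II plays c1 (best of 2, -2, 0); Player 1 gets 8.
Among 7, 3, 2, 8, the best is 8 at D. Subgame-perfect outcome: (D, c1) with payoffs (8, 2).
Under simultaneous play:
Player 1's best replies: c1→C; c2→A; c3→C.
Player II's best replies: A→c2; B→c2; C→c2; D→c1.
The unique mutual best reply is (A, c2), giving (7, 9).
Player II earns 2 sequentially versus 9 at the Nash outcome: worse off.

worse off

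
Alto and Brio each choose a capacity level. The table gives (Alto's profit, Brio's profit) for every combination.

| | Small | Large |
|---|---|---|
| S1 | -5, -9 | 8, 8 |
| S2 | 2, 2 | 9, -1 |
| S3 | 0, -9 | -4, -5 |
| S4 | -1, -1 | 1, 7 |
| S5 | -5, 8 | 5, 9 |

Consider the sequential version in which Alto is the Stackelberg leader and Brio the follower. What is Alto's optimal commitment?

S1

Work backward from Brio's decision.
- S1 → Brio plays Large (best of -9, 8); Alto gets 8.
- S2 → Brio plays Small (best of 2, -1); Alto gets 2.
- S3 → Brio plays Large (best of -9, -5); Alto gets -4.
- S4 → Brio plays Large (best of -1, 7); Alto gets 1.
- S5 → Brio plays Large (best of 8, 9); Alto gets 5.
Maximizing over 8, 2, -4, 1, 5, Alto chooses S1. Subgame-perfect outcome: (S1, Large) with payoffs (8, 8).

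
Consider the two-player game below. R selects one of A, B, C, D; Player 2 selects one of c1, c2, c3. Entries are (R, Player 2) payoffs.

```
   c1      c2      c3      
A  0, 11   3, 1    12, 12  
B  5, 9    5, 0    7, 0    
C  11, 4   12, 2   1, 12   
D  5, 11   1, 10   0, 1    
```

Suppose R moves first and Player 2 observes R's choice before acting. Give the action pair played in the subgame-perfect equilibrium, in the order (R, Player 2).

Solve by backward induction (R leads).
- A: Player 2 compares 11, 1, 12 and picks c3; R would get 12.
- B: Player 2 compares 9, 0, 0 and picks c1; R would get 5.
- C: Player 2 compares 4, 2, 12 and picks c3; R would get 1.
- D: Player 2 compares 11, 10, 1 and picks c1; R would get 5.
Among 12, 5, 1, 5, the best is 12 at A. Subgame-perfect outcome: (A, c3) with payoffs (12, 12).

(A, c3)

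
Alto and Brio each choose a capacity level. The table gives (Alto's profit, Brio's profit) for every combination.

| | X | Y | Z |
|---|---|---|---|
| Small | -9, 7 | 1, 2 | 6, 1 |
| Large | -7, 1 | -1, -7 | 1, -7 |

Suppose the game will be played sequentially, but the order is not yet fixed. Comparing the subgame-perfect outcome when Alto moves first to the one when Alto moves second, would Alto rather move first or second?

second

If Alto leads: Brio's best replies are Small→X, Large→X; Alto's induced payoffs -9, -7; outcome (Large, X), payoffs (-7, 1).
If Brio leads: Alto's best replies are X→Large, Y→Small, Z→Small; Brio's induced payoffs 1, 2, 1; outcome (Small, Y), payoffs (1, 2).
Alto gets -7 moving first and 1 moving second, so Alto prefers to move second.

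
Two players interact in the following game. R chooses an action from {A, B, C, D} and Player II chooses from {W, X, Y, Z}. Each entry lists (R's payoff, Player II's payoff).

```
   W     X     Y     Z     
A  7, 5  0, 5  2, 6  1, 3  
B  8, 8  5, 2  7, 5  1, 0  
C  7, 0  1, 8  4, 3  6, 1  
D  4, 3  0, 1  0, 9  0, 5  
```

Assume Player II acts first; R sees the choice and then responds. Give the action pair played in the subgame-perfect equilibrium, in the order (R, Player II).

(B, W)

Solve by backward induction (Player II leads).
- W → R plays B (best of 7, 8, 7, 4); Player II gets 8.
- X → R plays B (best of 0, 5, 1, 0); Player II gets 2.
- Y → R plays B (best of 2, 7, 4, 0); Player II gets 5.
- Z → R plays C (best of 1, 1, 6, 0); Player II gets 1.
Maximizing over 8, 2, 5, 1, Player II chooses W. Subgame-perfect outcome: (B, W) with payoffs (8, 8).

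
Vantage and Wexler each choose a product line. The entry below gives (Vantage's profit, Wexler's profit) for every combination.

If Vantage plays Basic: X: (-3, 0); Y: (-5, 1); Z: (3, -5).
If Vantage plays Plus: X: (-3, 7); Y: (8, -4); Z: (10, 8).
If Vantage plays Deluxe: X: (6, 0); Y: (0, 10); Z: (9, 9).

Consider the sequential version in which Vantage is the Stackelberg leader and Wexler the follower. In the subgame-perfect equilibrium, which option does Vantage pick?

Plus

Wexler best-responds to each possible Vantage move:
- Basic: Wexler compares 0, 1, -5 and picks Y; Vantage would get -5.
- Plus: Wexler compares 7, -4, 8 and picks Z; Vantage would get 10.
- Deluxe: Wexler compares 0, 10, 9 and picks Y; Vantage would get 0.
Vantage's induced payoffs are -5, 10, 0, so Vantage commits to Plus. Subgame-perfect outcome: (Plus, Z) with payoffs (10, 8).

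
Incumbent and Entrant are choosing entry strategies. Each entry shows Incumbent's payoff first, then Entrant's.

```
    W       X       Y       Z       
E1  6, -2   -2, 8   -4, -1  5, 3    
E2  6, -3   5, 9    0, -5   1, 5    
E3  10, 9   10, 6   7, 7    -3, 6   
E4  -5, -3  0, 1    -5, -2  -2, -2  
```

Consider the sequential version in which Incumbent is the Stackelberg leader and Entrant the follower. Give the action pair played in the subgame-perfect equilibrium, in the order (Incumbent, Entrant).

(E3, W)

Entrant best-responds to each possible Incumbent move:
- E1: Entrant compares -2, 8, -1, 3 and picks X; Incumbent would get -2.
- E2: Entrant compares -3, 9, -5, 5 and picks X; Incumbent would get 5.
- E3: Entrant compares 9, 6, 7, 6 and picks W; Incumbent would get 10.
- E4: Entrant compares -3, 1, -2, -2 and picks X; Incumbent would get 0.
Incumbent's induced payoffs are -2, 5, 10, 0, so Incumbent commits to E3. Subgame-perfect outcome: (E3, W) with payoffs (10, 9).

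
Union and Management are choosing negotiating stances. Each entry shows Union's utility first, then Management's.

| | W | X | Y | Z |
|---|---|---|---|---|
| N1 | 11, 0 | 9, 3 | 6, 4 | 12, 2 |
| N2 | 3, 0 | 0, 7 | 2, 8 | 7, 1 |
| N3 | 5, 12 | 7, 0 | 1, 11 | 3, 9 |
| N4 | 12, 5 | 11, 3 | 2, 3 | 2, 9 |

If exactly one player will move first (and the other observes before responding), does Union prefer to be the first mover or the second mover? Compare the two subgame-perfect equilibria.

If Union leads: Management's best replies are N1→Y, N2→Y, N3→W, N4→Z; Union's induced payoffs 6, 2, 5, 2; outcome (N1, Y), payoffs (6, 4).
If Management leads: Union's best replies are W→N4, X→N4, Y→N1, Z→N1; Management's induced payoffs 5, 3, 4, 2; outcome (N4, W), payoffs (12, 5).
Union gets 6 moving first and 12 moving second, so Union prefers to move second.

second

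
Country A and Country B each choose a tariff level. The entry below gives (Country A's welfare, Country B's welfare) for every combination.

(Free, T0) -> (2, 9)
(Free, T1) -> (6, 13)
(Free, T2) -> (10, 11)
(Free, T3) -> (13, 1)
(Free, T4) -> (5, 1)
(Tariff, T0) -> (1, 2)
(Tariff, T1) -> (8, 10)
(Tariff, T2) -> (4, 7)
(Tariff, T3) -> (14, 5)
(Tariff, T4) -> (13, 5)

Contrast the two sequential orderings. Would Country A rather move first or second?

If Country A leads: Country B's best replies are Free→T1, Tariff→T1; Country A's induced payoffs 6, 8; outcome (Tariff, T1), payoffs (8, 10).
If Country B leads: Country A's best replies are T0→Free, T1→Tariff, T2→Free, T3→Tariff, T4→Tariff; Country B's induced payoffs 9, 10, 11, 5, 5; outcome (Free, T2), payoffs (10, 11).
Country A gets 8 moving first and 10 moving second, so Country A prefers to move second.

second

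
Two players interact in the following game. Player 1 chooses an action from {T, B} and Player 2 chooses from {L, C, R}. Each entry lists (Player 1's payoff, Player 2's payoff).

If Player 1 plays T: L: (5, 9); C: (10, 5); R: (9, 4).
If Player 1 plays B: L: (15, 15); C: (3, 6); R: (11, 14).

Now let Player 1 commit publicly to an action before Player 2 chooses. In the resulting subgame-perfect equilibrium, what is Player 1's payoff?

15

Work backward from Player 2's decision.
- T → Player 2 plays L (best of 9, 5, 4); Player 1 gets 5.
- B → Player 2 plays L (best of 15, 6, 14); Player 1 gets 15.
Maximizing over 5, 15, Player 1 chooses B. Subgame-perfect outcome: (B, L) with payoffs (15, 15).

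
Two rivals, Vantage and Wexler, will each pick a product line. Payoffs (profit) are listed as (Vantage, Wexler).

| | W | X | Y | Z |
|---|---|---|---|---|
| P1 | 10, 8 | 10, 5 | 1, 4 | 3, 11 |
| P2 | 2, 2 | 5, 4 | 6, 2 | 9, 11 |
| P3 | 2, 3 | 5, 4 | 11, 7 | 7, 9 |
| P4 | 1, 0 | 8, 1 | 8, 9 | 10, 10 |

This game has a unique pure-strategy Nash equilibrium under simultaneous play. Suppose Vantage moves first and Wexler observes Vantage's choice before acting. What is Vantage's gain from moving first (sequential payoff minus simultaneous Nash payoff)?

0

Wexler best-responds to each possible Vantage move:
- P1: Wexler compares 8, 5, 4, 11 and picks Z; Vantage would get 3.
- P2: Wexler compares 2, 4, 2, 11 and picks Z; Vantage would get 9.
- P3: Wexler compares 3, 4, 7, 9 and picks Z; Vantage would get 7.
- P4: Wexler compares 0, 1, 9, 10 and picks Z; Vantage would get 10.
Among 3, 9, 7, 10, the best is 10 at P4. Subgame-perfect outcome: (P4, Z) with payoffs (10, 10).
Now find the simultaneous Nash equilibrium.
Vantage's best replies: W→P1; X→P1; Y→P3; Z→P4.
Wexler's best replies: P1→Z; P2→Z; P3→Z; P4→Z.
Only (P4, Z) has each player best-responding; Nash payoffs (10, 10).
Vantage's commitment gain: 10 − 10 = 0.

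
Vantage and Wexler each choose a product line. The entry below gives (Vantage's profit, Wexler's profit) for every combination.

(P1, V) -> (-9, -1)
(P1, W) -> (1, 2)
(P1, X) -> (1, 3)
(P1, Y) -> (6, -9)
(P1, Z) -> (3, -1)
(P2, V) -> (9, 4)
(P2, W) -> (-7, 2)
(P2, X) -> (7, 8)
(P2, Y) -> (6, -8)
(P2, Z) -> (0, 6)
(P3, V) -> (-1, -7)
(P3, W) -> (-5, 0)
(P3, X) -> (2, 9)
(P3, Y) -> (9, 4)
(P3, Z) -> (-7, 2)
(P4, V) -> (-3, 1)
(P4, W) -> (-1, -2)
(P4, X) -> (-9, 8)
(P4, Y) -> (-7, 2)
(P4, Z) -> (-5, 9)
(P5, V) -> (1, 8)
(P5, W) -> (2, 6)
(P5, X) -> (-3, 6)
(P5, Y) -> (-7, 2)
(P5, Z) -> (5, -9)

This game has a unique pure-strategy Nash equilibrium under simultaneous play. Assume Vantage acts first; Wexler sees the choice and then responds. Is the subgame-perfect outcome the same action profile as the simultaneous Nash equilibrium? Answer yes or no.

Backward induction with Vantage moving first.
- P1 → Wexler plays X (best of -1, 2, 3, -9, -1); Vantage gets 1.
- P2 → Wexler plays X (best of 4, 2, 8, -8, 6); Vantage gets 7.
- P3 → Wexler plays X (best of -7, 0, 9, 4, 2); Vantage gets 2.
- P4 → Wexler plays Z (best of 1, -2, 8, 2, 9); Vantage gets -5.
- P5 → Wexler plays V (best of 8, 6, 6, 2, -9); Vantage gets 1.
Maximizing over 1, 7, 2, -5, 1, Vantage chooses P2. Subgame-perfect outcome: (P2, X) with payoffs (7, 8).
For the simultaneous game, intersect best replies.
Vantage's best replies: V→P2; W→P5; X→P2; Y→P3; Z→P5.
Wexler's best replies: P1→X; P2→X; P3→X; P4→Z; P5→V.
The unique mutual best reply is (P2, X), giving (7, 8).
Sequential outcome (P2, X) coincides with the Nash profile (P2, X).

yes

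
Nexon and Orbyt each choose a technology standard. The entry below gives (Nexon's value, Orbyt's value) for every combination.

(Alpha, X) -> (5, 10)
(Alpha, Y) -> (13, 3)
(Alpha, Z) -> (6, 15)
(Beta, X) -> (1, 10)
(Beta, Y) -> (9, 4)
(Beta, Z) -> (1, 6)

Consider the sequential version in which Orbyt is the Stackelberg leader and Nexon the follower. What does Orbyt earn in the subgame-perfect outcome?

15

Solve by backward induction (Orbyt leads).
- X → Nexon plays Alpha (best of 5, 1); Orbyt gets 10.
- Y → Nexon plays Alpha (best of 13, 9); Orbyt gets 3.
- Z → Nexon plays Alpha (best of 6, 1); Orbyt gets 15.
Maximizing over 10, 3, 15, Orbyt chooses Z. Subgame-perfect outcome: (Alpha, Z) with payoffs (6, 15).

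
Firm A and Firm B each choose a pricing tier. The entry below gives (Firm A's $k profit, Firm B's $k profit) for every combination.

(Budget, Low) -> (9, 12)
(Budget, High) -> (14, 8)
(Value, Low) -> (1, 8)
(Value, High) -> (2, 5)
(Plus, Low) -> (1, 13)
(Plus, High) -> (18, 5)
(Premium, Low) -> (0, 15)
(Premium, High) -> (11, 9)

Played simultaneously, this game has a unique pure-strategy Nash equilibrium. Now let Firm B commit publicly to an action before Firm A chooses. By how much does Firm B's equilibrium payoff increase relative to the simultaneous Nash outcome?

0

Solve by backward induction (Firm B leads).
- Low: BR = Budget, leader payoff 12.
- High: BR = Plus, leader payoff 5.
Among 12, 5, the best is 12 at Low. Subgame-perfect outcome: (Budget, Low) with payoffs (9, 12).
Now find the simultaneous Nash equilibrium.
Firm A's best replies: Low→Budget; High→Plus.
Firm B's best replies: Budget→Low; Value→Low; Plus→Low; Premium→Low.
The unique mutual best reply is (Budget, Low), giving (9, 12).
Firm B's commitment gain: 12 − 12 = 0.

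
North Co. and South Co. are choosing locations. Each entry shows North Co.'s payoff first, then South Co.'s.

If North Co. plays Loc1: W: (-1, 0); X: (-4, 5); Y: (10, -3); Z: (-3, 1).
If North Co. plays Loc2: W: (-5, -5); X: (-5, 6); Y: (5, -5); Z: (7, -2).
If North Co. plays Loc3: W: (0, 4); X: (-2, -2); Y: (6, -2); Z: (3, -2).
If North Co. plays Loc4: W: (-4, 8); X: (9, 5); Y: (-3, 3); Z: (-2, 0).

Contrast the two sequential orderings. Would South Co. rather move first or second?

If North Co. leads: South Co.'s best replies are Loc1→X, Loc2→X, Loc3→W, Loc4→W; North Co.'s induced payoffs -4, -5, 0, -4; outcome (Loc3, W), payoffs (0, 4).
If South Co. leads: North Co.'s best replies are W→Loc3, X→Loc4, Y→Loc1, Z→Loc2; South Co.'s induced payoffs 4, 5, -3, -2; outcome (Loc4, X), payoffs (9, 5).
South Co. gets 5 moving first and 4 moving second, so South Co. prefers to move first.

first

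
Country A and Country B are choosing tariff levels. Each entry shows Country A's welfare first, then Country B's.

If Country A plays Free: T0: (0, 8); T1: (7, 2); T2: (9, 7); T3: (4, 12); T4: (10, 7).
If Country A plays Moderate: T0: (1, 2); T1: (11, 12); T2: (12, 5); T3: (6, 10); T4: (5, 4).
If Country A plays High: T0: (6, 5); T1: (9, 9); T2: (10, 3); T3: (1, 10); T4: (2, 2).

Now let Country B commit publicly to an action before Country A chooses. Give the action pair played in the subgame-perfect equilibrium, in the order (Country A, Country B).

(Moderate, T1)

Country A best-responds to each possible Country B move:
- T0: BR = High, leader payoff 5.
- T1: BR = Moderate, leader payoff 12.
- T2: BR = Moderate, leader payoff 5.
- T3: BR = Moderate, leader payoff 10.
- T4: BR = Free, leader payoff 7.
Among 5, 12, 5, 10, 7, the best is 12 at T1. Subgame-perfect outcome: (Moderate, T1) with payoffs (11, 12).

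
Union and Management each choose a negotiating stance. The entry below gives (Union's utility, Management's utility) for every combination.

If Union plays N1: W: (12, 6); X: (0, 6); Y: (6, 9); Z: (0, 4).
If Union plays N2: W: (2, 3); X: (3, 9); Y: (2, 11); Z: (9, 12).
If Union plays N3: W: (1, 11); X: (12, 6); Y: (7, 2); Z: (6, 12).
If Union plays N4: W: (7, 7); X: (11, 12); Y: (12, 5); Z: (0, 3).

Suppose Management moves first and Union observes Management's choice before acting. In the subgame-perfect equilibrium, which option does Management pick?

Backward induction with Management moving first.
- W: Union compares 12, 2, 1, 7 and picks N1; Management would get 6.
- X: Union compares 0, 3, 12, 11 and picks N3; Management would get 6.
- Y: Union compares 6, 2, 7, 12 and picks N4; Management would get 5.
- Z: Union compares 0, 9, 6, 0 and picks N2; Management would get 12.
Management's induced payoffs are 6, 6, 5, 12, so Management commits to Z. Subgame-perfect outcome: (N2, Z) with payoffs (9, 12).

Z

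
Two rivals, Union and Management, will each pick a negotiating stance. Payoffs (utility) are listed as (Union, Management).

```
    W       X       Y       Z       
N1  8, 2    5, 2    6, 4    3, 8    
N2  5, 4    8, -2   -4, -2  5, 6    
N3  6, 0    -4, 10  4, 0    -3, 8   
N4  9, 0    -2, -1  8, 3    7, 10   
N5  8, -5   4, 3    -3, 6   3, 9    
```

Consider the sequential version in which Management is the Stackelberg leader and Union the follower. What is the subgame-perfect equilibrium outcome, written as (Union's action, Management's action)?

Backward induction with Management moving first.
- W → Union plays N4 (best of 8, 5, 6, 9, 8); Management gets 0.
- X → Union plays N2 (best of 5, 8, -4, -2, 4); Management gets -2.
- Y → Union plays N4 (best of 6, -4, 4, 8, -3); Management gets 3.
- Z → Union plays N4 (best of 3, 5, -3, 7, 3); Management gets 10.
Maximizing over 0, -2, 3, 10, Management chooses Z. Subgame-perfect outcome: (N4, Z) with payoffs (7, 10).

(N4, Z)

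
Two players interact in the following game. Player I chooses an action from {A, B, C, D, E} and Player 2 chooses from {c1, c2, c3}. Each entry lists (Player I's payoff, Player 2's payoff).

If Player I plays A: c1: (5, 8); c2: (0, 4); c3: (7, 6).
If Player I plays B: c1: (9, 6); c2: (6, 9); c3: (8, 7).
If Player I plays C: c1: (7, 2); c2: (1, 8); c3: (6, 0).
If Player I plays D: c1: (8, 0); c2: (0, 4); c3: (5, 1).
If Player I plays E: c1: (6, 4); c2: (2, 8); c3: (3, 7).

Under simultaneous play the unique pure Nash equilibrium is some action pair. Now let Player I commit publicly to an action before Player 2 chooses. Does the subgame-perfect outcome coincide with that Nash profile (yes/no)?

yes

Work backward from Player 2's decision.
- A: Player 2 compares 8, 4, 6 and picks c1; Player I would get 5.
- B: Player 2 compares 6, 9, 7 and picks c2; Player I would get 6.
- C: Player 2 compares 2, 8, 0 and picks c2; Player I would get 1.
- D: Player 2 compares 0, 4, 1 and picks c2; Player I would get 0.
- E: Player 2 compares 4, 8, 7 and picks c2; Player I would get 2.
Player I's induced payoffs are 5, 6, 1, 0, 2, so Player I commits to B. Subgame-perfect outcome: (B, c2) with payoffs (6, 9).
Under simultaneous play:
Player I's best replies: c1→B; c2→B; c3→B.
Player 2's best replies: A→c1; B→c2; C→c2; D→c2; E→c2.
The unique mutual best reply is (B, c2), giving (6, 9).
Sequential outcome (B, c2) coincides with the Nash profile (B, c2).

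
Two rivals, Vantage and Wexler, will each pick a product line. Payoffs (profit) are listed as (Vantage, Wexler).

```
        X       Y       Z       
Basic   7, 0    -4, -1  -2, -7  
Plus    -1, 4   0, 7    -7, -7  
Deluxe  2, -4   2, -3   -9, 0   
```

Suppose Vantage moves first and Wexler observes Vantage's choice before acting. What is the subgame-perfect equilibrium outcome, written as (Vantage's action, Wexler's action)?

Wexler best-responds to each possible Vantage move:
- Basic → Wexler plays X (best of 0, -1, -7); Vantage gets 7.
- Plus → Wexler plays Y (best of 4, 7, -7); Vantage gets 0.
- Deluxe → Wexler plays Z (best of -4, -3, 0); Vantage gets -9.
Among 7, 0, -9, the best is 7 at Basic. Subgame-perfect outcome: (Basic, X) with payoffs (7, 0).

(Basic, X)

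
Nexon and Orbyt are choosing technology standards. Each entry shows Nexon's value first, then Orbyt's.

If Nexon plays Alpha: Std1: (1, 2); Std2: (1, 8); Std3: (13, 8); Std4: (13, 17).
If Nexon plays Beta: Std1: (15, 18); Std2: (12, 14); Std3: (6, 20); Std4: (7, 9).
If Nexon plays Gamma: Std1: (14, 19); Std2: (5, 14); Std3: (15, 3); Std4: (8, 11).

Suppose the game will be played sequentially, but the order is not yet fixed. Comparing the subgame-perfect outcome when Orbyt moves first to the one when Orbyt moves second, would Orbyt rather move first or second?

If Nexon leads: Orbyt's best replies are Alpha→Std4, Beta→Std3, Gamma→Std1; Nexon's induced payoffs 13, 6, 14; outcome (Gamma, Std1), payoffs (14, 19).
If Orbyt leads: Nexon's best replies are Std1→Beta, Std2→Beta, Std3→Gamma, Std4→Alpha; Orbyt's induced payoffs 18, 14, 3, 17; outcome (Beta, Std1), payoffs (15, 18).
Orbyt gets 18 moving first and 19 moving second, so Orbyt prefers to move second.

second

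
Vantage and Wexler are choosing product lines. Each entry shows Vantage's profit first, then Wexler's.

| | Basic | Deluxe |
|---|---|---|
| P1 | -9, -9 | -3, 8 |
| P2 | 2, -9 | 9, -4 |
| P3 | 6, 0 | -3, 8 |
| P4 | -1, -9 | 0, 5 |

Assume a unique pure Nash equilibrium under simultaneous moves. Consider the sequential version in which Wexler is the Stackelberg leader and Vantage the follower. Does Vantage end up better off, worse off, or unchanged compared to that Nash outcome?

Backward induction with Wexler moving first.
- Basic → Vantage plays P3 (best of -9, 2, 6, -1); Wexler gets 0.
- Deluxe → Vantage plays P2 (best of -3, 9, -3, 0); Wexler gets -4.
Among 0, -4, the best is 0 at Basic. Subgame-perfect outcome: (P3, Basic) with payoffs (6, 0).
For the simultaneous game, intersect best replies.
Vantage's best replies: Basic→P3; Deluxe→P2.
Wexler's best replies: P1→Deluxe; P2→Deluxe; P3→Deluxe; P4→Deluxe.
Only (P2, Deluxe) has each player best-responding; Nash payoffs (9, -4).
Vantage earns 6 sequentially versus 9 at the Nash outcome: worse off.

worse off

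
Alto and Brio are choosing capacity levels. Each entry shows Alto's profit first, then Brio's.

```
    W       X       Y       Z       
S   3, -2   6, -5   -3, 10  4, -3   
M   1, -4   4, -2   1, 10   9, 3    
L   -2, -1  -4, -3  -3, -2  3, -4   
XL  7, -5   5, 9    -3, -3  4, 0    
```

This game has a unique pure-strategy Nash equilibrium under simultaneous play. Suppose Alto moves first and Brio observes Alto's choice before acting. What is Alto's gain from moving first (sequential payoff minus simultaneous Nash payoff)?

4

Work backward from Brio's decision.
- S: Brio compares -2, -5, 10, -3 and picks Y; Alto would get -3.
- M: Brio compares -4, -2, 10, 3 and picks Y; Alto would get 1.
- L: Brio compares -1, -3, -2, -4 and picks W; Alto would get -2.
- XL: Brio compares -5, 9, -3, 0 and picks X; Alto would get 5.
Alto's induced payoffs are -3, 1, -2, 5, so Alto commits to XL. Subgame-perfect outcome: (XL, X) with payoffs (5, 9).
Now find the simultaneous Nash equilibrium.
Alto's best replies: W→XL; X→S; Y→M; Z→M.
Brio's best replies: S→Y; M→Y; L→W; XL→X.
Only (M, Y) has each player best-responding; Nash payoffs (1, 10).
Alto's commitment gain: 5 − 1 = 4.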